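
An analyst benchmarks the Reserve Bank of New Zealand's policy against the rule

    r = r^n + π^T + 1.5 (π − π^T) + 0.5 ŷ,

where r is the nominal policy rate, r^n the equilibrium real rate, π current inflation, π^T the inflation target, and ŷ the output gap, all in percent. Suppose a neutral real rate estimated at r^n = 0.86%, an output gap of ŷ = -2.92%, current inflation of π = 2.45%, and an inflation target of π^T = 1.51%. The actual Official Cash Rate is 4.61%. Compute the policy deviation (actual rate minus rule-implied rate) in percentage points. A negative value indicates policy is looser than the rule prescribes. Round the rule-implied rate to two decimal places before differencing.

2.29 pp

r = 0.86 + 1.51 + 1.5 × (2.45 − 1.51) + 0.5 × (-2.92)
   = 0.86 + 1.51 + 1.41 − 1.46 = 2.32
Deviation = 4.61 − 2.32 = 2.29 pp.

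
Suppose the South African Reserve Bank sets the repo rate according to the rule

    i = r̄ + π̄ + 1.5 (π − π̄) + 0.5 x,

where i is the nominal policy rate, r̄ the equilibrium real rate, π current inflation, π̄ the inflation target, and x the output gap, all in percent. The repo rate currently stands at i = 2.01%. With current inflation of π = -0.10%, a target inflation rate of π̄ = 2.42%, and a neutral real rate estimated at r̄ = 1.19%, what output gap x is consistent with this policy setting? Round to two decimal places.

0.5 x = 2.01 − 1.19 − 2.42 − 1.5 × ((-0.10) − 2.42) = 2.18
x = 2.18 / 0.5 = 4.36

4.36%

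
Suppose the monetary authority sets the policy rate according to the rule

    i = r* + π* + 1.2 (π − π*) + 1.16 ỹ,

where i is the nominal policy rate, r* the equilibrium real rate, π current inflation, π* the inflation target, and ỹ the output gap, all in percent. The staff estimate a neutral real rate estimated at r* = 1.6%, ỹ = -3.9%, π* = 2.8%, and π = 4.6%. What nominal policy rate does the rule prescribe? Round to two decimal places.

2.04%

i = 1.6 + 2.8 + 1.2 × (4.6 − 2.8) + 1.16 × (-3.9)
   = 1.6 + 2.8 + 2.16 − 4.524 = 2.04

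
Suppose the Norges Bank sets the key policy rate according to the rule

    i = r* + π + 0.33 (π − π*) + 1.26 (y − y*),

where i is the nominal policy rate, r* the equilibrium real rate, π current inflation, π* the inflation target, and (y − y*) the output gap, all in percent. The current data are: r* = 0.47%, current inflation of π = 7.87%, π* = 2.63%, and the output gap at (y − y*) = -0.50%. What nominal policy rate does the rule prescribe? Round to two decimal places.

i = 0.47 + 7.87 + 0.33 × (7.87 − 2.63) + 1.26 × (-0.50)
   = 0.47 + 7.87 + 1.7292 − 0.63 = 9.44

9.44%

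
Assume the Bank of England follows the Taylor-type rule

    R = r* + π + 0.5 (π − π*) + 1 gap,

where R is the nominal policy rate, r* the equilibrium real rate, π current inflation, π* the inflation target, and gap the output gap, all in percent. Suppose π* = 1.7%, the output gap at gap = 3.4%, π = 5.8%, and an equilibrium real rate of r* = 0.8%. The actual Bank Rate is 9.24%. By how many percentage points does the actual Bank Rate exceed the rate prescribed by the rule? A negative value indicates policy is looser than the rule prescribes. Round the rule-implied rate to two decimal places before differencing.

R = 0.8 + 5.8 + 0.5 × (5.8 − 1.7) + 1 × 3.4
   = 0.8 + 5.8 + 2.05 + 3.4 = 12.05
Deviation = 9.24 − 12.05 = -2.81 pp.

-2.81 pp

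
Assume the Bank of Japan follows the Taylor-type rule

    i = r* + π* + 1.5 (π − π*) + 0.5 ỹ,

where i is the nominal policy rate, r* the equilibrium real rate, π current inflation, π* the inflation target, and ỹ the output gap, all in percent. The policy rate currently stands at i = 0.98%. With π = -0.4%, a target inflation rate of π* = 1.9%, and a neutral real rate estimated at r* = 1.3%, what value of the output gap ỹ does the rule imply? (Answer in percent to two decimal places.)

2.46%

0.5 ỹ = 0.98 − 1.3 − 1.9 − 1.5 × ((-0.4) − 1.9) = 1.23
ỹ = 1.23 / 0.5 = 2.46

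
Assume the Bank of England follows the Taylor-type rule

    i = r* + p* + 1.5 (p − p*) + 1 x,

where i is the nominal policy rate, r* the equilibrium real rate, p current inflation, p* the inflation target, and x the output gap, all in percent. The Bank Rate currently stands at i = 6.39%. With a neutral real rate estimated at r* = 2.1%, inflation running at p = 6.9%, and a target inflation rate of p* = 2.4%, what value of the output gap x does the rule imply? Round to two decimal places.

-4.86%

1 x = 6.39 − 2.1 − 2.4 − 1.5 × (6.9 − 2.4) = -4.86
x = -4.86 / 1 = -4.86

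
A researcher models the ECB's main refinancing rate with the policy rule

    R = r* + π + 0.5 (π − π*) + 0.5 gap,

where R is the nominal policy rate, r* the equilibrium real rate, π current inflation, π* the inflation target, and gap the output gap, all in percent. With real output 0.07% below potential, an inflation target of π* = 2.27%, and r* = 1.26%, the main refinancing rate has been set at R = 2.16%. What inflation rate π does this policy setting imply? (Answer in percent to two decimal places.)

Output 0.07% below potential → gap = -0.07.
Collecting π: R = r* + (1 + 0.5) π − 0.5 π* + 0.5 gap
1.5 π = 2.16 − 1.26 + 0.5 × 2.27 − 0.5 × (-0.07) = 2.07
π = 2.07 / 1.5 = 1.38

1.38%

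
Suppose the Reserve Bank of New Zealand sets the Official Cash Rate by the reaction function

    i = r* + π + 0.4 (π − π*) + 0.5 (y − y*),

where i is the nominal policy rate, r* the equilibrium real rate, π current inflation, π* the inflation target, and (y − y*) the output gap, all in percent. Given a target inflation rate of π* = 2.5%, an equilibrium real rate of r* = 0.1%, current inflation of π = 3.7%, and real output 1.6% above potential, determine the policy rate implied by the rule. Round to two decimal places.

Output 1.6% above potential → (y − y*) = 1.6.
i = 0.1 + 3.7 + 0.4 × (3.7 − 2.5) + 0.5 × 1.6
   = 0.1 + 3.7 + 0.48 + 0.8 = 5.08

5.08%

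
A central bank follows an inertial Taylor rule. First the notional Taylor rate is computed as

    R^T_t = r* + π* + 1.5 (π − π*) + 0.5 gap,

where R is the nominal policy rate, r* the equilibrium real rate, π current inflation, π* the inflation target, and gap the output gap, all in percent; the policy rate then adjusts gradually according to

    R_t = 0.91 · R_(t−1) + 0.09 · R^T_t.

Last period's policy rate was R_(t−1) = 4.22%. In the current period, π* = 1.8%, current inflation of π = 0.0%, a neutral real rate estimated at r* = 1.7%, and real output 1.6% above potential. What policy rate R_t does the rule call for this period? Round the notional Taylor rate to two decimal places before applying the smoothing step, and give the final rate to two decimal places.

3.98%

Output 1.6% above potential → gap = 1.6.
R^T_t = 1.7 + 1.8 + 1.5 × (0.0 − 1.8) + 0.5 × 1.6
   = 1.7 + 1.8 − 2.7 + 0.8 = 1.60
R_t = 0.91 × 4.22 + 0.09 × 1.60 = 3.8402 + 0.144 = 3.98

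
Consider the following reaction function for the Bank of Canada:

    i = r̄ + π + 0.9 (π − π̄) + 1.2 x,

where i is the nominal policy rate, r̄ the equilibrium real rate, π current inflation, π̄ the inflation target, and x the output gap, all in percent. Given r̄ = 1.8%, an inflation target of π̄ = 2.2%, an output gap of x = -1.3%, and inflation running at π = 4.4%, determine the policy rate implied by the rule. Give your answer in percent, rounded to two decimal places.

i = 1.8 + 4.4 + 0.9 × (4.4 − 2.2) + 1.2 × (-1.3)
   = 1.8 + 4.4 + 1.98 − 1.56 = 6.62

6.62%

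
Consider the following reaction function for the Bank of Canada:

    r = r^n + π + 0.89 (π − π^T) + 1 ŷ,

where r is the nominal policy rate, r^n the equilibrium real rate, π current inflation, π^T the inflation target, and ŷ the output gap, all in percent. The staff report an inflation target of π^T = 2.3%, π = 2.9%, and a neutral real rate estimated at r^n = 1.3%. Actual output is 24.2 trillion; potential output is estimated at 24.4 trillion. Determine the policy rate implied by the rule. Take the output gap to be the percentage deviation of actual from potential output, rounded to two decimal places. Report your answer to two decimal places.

Output gap = 100 × (24.2 − 24.4) / 24.4 = -0.82%.
r = 1.30 + 2.90 + 0.89 × (2.90 − 2.30) + 1 × (-0.82)
   = 1.30 + 2.9 + 0.534 − 0.82 = 3.91

3.91%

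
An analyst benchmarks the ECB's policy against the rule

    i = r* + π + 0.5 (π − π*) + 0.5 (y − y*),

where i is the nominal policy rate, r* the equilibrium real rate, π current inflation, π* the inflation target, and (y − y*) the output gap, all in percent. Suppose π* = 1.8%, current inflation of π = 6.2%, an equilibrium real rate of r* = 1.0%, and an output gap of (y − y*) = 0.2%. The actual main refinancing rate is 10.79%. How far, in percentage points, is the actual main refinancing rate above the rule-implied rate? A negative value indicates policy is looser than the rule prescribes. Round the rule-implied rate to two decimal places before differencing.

1.29 pp

i = 1.0 + 6.2 + 0.5 × (6.2 − 1.8) + 0.5 × 0.2
   = 1.0 + 6.2 + 2.2 + 0.1 = 9.50
Deviation = 10.79 − 9.50 = 1.29 pp.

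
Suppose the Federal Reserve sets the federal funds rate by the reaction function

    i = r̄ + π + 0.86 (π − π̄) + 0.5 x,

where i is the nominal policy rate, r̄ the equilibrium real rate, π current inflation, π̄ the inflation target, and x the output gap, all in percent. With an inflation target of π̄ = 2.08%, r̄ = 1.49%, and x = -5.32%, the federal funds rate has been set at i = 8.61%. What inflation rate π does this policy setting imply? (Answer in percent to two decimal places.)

6.22%

Collecting π: i = r̄ + (1 + 0.86) π − 0.86 π̄ + 0.5 x
1.86 π = 8.61 − 1.49 + 0.86 × 2.08 − 0.5 × (-5.32) = 11.5688
π = 11.5688 / 1.86 = 6.22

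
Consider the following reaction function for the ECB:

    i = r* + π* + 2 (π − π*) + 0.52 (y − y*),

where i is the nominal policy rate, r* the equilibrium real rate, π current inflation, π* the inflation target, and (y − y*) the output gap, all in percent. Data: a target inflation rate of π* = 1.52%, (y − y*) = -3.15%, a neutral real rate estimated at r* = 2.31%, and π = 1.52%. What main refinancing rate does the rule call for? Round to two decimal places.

i = 2.31 + 1.52 + 2 × (1.52 − 1.52) + 0.52 × (-3.15)
   = 2.31 + 1.52 + 0 − 1.638 = 2.19

2.19%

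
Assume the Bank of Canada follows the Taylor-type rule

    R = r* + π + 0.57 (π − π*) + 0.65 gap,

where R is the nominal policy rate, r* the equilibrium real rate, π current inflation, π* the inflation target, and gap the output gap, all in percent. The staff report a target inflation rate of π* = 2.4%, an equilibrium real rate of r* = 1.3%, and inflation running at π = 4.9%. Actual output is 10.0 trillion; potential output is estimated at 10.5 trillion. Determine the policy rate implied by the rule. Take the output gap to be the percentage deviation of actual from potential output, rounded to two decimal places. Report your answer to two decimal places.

4.53%

Output gap = 100 × (10.0 − 10.5) / 10.5 = -4.76%.
R = 1.30 + 4.90 + 0.57 × (4.90 − 2.40) + 0.65 × (-4.76)
   = 1.30 + 4.9 + 1.425 − 3.094 = 4.53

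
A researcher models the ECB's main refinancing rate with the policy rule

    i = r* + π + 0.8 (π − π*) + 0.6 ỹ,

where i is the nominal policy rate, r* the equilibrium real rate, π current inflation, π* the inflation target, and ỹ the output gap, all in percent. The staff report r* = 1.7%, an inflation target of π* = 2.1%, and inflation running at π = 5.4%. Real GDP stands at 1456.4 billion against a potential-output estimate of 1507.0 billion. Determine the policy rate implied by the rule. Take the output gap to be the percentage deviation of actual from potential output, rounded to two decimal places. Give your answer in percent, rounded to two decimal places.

7.72%

Output gap = 100 × (1456.4 − 1507.0) / 1507.0 = -3.36%.
i = 1.70 + 5.40 + 0.8 × (5.40 − 2.10) + 0.6 × (-3.36)
   = 1.70 + 5.4 + 2.64 − 2.016 = 7.72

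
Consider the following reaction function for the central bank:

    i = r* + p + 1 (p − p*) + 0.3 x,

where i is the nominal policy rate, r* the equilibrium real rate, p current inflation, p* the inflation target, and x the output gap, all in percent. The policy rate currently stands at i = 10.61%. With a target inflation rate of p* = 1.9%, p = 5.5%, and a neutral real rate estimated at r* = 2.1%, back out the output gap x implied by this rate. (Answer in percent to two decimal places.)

0.3 x = 10.61 − 2.1 − 5.5 − 1 × (5.5 − 1.9) = -0.59
x = -0.59 / 0.3 = -1.97

-1.97%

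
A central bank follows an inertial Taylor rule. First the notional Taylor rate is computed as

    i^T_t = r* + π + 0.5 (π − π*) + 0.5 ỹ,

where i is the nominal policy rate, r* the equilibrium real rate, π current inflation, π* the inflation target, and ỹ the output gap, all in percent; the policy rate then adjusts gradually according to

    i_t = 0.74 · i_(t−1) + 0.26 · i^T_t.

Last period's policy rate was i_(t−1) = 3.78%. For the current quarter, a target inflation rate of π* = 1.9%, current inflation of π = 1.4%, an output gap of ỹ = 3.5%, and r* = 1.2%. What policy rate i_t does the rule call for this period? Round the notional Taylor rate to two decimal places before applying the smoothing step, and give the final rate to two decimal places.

i^T_t = 1.2 + 1.4 + 0.5 × (1.4 − 1.9) + 0.5 × 3.5
   = 1.2 + 1.4 − 0.25 + 1.75 = 4.10
i_t = 0.74 × 3.78 + 0.26 × 4.10 = 2.7972 + 1.066 = 3.86

3.86%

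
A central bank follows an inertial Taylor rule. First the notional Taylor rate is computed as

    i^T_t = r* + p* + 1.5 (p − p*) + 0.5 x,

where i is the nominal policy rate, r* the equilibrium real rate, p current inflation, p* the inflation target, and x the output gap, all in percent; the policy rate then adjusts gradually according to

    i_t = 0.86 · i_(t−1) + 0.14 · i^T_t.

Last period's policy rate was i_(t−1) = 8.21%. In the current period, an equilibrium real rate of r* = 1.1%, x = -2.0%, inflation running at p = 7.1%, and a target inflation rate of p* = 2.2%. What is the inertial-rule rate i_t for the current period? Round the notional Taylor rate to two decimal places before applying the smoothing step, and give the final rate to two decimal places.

i^T_t = 1.1 + 2.2 + 1.5 × (7.1 − 2.2) + 0.5 × (-2.0)
   = 1.1 + 2.2 + 7.35 − 1 = 9.65
i_t = 0.86 × 8.21 + 0.14 × 9.65 = 7.0606 + 1.351 = 8.41

8.41%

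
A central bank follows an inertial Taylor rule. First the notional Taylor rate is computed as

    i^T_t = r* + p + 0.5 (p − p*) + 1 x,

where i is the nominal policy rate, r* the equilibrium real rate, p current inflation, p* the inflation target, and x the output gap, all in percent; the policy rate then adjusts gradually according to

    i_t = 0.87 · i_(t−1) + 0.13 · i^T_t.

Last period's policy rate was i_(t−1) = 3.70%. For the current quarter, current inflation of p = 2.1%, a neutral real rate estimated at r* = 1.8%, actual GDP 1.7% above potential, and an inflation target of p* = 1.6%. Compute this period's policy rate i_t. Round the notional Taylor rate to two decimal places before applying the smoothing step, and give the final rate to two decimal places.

3.98%

Output 1.7% above potential → x = 1.7.
i^T_t = 1.8 + 2.1 + 0.5 × (2.1 − 1.6) + 1 × 1.7
   = 1.8 + 2.1 + 0.25 + 1.7 = 5.85
i_t = 0.87 × 3.70 + 0.13 × 5.85 = 3.219 + 0.7605 = 3.98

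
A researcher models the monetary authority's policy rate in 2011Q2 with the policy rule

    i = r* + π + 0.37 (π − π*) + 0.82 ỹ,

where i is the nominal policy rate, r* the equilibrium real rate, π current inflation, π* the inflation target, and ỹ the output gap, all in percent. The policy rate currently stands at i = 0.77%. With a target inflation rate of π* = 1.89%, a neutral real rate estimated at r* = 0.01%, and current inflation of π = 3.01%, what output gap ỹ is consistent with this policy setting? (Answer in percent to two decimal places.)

0.82 ỹ = 0.77 − 0.01 − 3.01 − 0.37 × (3.01 − 1.89) = -2.6644
ỹ = -2.6644 / 0.82 = -3.25

-3.25%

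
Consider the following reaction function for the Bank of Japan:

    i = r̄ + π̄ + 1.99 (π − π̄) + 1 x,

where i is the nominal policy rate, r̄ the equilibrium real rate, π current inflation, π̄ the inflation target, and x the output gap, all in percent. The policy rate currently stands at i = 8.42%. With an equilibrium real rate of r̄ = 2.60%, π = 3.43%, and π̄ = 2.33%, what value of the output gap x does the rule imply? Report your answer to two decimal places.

1 x = 8.42 − 2.60 − 2.33 − 1.99 × (3.43 − 2.33) = 1.301
x = 1.301 / 1 = 1.30

1.30%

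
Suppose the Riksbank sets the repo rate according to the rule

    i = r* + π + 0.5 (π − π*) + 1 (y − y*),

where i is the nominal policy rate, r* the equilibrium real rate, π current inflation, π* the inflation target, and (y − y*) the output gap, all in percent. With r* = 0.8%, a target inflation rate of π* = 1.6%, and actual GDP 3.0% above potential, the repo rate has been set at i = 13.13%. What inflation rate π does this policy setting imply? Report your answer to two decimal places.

6.75%

Output 3.0% above potential → (y − y*) = 3.0.
Collecting π: i = r* + (1 + 0.5) π − 0.5 π* + 1 (y − y*)
1.5 π = 13.13 − 0.8 + 0.5 × 1.6 − 1 × 3.0 = 10.13
π = 10.13 / 1.5 = 6.75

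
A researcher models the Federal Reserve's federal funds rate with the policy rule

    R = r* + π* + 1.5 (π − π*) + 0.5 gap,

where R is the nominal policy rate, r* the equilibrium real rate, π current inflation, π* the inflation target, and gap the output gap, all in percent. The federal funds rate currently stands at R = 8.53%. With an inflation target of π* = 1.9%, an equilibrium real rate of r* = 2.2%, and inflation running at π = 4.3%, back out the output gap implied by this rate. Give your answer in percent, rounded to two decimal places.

0.5 gap = 8.53 − 2.2 − 1.9 − 1.5 × (4.3 − 1.9) = 0.83
gap = 0.83 / 0.5 = 1.66

1.66%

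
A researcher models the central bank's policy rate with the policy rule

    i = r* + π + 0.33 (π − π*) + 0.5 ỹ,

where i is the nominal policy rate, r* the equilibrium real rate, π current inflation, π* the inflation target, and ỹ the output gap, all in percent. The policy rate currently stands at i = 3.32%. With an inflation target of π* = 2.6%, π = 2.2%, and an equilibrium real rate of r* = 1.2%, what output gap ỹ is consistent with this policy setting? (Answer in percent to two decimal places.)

0.5 ỹ = 3.32 − 1.2 − 2.2 − 0.33 × (2.2 − 2.6) = 0.052
ỹ = 0.052 / 0.5 = 0.10

0.10%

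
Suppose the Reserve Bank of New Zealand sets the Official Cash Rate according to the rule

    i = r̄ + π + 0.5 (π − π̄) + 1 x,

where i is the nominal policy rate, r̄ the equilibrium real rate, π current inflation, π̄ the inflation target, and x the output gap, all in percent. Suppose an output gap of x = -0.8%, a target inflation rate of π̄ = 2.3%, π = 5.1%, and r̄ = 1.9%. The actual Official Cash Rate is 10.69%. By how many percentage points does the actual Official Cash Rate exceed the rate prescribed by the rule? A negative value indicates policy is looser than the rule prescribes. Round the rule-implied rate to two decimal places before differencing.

3.09 pp

i = 1.9 + 5.1 + 0.5 × (5.1 − 2.3) + 1 × (-0.8)
   = 1.9 + 5.1 + 1.4 − 0.8 = 7.60
Deviation = 10.69 − 7.60 = 3.09 pp.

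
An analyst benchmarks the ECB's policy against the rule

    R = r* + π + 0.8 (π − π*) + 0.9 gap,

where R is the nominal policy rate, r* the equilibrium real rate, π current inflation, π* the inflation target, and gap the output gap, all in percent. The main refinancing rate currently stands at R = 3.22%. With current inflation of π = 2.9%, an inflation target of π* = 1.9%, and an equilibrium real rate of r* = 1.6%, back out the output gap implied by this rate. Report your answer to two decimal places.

0.9 gap = 3.22 − 1.6 − 2.9 − 0.8 × (2.9 − 1.9) = -2.08
gap = -2.08 / 0.9 = -2.31

-2.31%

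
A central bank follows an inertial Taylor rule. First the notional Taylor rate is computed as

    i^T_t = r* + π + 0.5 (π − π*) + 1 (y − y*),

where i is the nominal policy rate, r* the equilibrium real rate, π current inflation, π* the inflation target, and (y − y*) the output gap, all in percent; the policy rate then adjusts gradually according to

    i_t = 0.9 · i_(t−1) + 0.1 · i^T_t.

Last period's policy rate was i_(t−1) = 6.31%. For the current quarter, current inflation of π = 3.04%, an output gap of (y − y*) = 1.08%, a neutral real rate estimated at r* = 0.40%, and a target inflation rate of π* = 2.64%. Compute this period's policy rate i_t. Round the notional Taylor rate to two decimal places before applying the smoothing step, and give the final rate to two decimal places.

i^T_t = 0.40 + 3.04 + 0.5 × (3.04 − 2.64) + 1 × 1.08
   = 0.40 + 3.04 + 0.2 + 1.08 = 4.72
i_t = 0.9 × 6.31 + 0.1 × 4.72 = 5.679 + 0.472 = 6.15

6.15%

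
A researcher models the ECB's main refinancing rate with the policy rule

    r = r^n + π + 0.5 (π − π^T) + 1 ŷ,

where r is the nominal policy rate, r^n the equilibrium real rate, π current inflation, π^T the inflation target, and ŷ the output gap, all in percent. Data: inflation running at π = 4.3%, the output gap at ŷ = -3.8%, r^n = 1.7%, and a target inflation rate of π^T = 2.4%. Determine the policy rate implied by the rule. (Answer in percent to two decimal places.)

3.15%

r = 1.7 + 4.3 + 0.5 × (4.3 − 2.4) + 1 × (-3.8)
   = 1.7 + 4.3 + 0.95 − 3.8 = 3.15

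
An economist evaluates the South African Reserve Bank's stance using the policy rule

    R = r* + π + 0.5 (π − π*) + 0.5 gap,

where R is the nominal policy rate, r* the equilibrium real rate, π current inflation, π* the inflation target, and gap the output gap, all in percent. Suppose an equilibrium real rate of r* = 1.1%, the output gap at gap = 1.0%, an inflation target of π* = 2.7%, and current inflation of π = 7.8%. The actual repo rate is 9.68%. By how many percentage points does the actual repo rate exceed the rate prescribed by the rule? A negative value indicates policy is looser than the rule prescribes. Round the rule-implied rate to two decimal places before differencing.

-2.27 pp

R = 1.1 + 7.8 + 0.5 × (7.8 − 2.7) + 0.5 × 1.0
   = 1.1 + 7.8 + 2.55 + 0.5 = 11.95
Deviation = 9.68 − 11.95 = -2.27 pp.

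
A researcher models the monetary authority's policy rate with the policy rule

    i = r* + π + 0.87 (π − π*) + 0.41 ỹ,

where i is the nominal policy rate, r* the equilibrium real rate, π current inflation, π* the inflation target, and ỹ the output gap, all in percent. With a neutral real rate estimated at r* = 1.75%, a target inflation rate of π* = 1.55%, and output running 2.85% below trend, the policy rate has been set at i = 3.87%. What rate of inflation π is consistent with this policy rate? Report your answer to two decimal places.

Output 2.85% below potential → ỹ = -2.85.
Collecting π: i = r* + (1 + 0.87) π − 0.87 π* + 0.41 ỹ
1.87 π = 3.87 − 1.75 + 0.87 × 1.55 − 0.41 × (-2.85) = 4.637
π = 4.637 / 1.87 = 2.48

2.48%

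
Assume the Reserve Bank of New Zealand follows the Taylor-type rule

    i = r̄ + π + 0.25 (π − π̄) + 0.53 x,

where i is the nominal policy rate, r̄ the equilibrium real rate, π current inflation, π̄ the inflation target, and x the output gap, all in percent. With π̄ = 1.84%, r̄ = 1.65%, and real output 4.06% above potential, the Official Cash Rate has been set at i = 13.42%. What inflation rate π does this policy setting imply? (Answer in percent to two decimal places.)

8.06%

Output 4.06% above potential → x = 4.06.
Collecting π: i = r̄ + (1 + 0.25) π − 0.25 π̄ + 0.53 x
1.25 π = 13.42 − 1.65 + 0.25 × 1.84 − 0.53 × 4.06 = 10.0782
π = 10.0782 / 1.25 = 8.06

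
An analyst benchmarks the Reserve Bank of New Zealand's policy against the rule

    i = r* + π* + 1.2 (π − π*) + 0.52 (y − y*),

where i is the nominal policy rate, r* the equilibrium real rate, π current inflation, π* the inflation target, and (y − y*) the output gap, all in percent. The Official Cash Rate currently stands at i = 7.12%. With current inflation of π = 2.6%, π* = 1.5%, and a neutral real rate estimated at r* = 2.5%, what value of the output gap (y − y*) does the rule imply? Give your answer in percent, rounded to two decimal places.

3.46%

0.52 (y − y*) = 7.12 − 2.5 − 1.5 − 1.2 × (2.6 − 1.5) = 1.8
(y − y*) = 1.8 / 0.52 = 3.46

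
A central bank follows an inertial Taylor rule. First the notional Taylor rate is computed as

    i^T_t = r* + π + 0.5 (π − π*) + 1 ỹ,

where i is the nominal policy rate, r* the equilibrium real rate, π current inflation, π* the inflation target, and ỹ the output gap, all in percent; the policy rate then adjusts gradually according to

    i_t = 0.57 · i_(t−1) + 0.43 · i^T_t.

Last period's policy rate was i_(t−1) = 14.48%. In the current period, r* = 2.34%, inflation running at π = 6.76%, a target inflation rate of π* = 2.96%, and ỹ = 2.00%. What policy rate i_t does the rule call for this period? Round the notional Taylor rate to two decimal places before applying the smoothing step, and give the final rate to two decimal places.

13.84%

i^T_t = 2.34 + 6.76 + 0.5 × (6.76 − 2.96) + 1 × 2.00
   = 2.34 + 6.76 + 1.9 + 2 = 13.00
i_t = 0.57 × 14.48 + 0.43 × 13.00 = 8.2536 + 5.59 = 13.84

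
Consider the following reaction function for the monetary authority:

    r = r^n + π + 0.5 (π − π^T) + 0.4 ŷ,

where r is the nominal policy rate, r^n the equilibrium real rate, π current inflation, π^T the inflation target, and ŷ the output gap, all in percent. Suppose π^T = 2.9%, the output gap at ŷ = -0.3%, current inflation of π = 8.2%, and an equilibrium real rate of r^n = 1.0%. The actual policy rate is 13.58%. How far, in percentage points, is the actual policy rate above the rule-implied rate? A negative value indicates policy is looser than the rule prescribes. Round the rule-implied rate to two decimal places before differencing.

r = 1.0 + 8.2 + 0.5 × (8.2 − 2.9) + 0.4 × (-0.3)
   = 1.0 + 8.2 + 2.65 − 0.12 = 11.73
Deviation = 13.58 − 11.73 = 1.85 pp.

1.85 pp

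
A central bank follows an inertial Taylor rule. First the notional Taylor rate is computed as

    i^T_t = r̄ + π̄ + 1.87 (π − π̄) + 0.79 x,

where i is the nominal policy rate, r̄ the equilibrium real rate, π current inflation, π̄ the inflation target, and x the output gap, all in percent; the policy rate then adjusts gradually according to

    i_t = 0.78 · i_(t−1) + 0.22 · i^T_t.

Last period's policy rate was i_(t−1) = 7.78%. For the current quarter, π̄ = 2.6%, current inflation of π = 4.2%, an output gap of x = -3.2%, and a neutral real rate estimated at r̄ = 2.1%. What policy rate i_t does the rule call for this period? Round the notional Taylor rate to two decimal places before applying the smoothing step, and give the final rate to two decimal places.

7.20%

i^T_t = 2.1 + 2.6 + 1.87 × (4.2 − 2.6) + 0.79 × (-3.2)
   = 2.1 + 2.6 + 2.992 − 2.528 = 5.16
i_t = 0.78 × 7.78 + 0.22 × 5.16 = 6.0684 + 1.1352 = 7.20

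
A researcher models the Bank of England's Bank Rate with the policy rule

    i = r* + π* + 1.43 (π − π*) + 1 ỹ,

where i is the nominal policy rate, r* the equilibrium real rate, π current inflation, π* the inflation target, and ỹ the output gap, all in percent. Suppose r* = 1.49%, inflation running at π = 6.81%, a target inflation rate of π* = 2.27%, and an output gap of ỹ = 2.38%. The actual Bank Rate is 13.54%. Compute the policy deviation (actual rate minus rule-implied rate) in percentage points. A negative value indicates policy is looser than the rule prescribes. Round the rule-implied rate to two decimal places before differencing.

0.91 pp

i = 1.49 + 2.27 + 1.43 × (6.81 − 2.27) + 1 × 2.38
   = 1.49 + 2.27 + 6.4922 + 2.38 = 12.63
Deviation = 13.54 − 12.63 = 0.91 pp.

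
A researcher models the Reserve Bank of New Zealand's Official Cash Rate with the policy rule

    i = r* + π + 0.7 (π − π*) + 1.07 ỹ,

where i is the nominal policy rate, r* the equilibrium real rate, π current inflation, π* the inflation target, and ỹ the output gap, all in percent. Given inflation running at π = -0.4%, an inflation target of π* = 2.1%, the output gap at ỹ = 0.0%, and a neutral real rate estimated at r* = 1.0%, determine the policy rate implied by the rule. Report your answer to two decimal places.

i = 1.0 + (-0.4) + 0.7 × (-0.4 − 2.1) + 1.07 × 0.0
   = 1.0 − 0.4 − 1.75 + 0 = -1.15

-1.15%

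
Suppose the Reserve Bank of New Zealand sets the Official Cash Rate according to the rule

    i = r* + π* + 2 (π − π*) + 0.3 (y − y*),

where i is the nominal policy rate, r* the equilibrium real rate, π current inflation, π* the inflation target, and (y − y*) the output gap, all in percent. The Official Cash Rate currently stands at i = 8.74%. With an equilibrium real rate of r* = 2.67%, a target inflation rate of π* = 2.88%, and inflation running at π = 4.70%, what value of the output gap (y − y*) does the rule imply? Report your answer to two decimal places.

0.3 (y − y*) = 8.74 − 2.67 − 2.88 − 2 × (4.70 − 2.88) = -0.45
(y − y*) = -0.45 / 0.3 = -1.50

-1.50%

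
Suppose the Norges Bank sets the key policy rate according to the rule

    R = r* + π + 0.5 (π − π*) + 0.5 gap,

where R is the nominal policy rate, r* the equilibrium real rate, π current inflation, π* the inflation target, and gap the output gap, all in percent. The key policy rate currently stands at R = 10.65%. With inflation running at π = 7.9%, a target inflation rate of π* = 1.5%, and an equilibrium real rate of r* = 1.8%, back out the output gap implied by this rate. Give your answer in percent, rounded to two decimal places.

0.5 gap = 10.65 − 1.8 − 7.9 − 0.5 × (7.9 − 1.5) = -2.25
gap = -2.25 / 0.5 = -4.50

-4.50%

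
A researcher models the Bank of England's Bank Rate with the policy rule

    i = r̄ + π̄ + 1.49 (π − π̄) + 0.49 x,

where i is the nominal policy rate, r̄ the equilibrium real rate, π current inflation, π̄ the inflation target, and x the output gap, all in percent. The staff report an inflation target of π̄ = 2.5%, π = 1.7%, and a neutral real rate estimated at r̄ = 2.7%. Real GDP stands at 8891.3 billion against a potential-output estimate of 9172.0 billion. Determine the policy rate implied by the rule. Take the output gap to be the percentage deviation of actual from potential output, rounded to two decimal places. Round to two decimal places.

Output gap = 100 × (8891.3 − 9172.0) / 9172.0 = -3.06%.
i = 2.70 + 2.50 + 1.49 × (1.70 − 2.50) + 0.49 × (-3.06)
   = 2.70 + 2.5 − 1.192 − 1.4994 = 2.51

2.51%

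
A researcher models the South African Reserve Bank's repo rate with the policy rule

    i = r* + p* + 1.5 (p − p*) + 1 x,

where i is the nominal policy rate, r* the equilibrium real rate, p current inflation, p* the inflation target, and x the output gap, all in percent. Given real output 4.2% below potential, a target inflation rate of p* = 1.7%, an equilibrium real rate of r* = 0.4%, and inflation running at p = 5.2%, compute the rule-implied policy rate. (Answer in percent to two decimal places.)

Output 4.2% below potential → x = -4.2.
i = 0.4 + 1.7 + 1.5 × (5.2 − 1.7) + 1 × (-4.2)
   = 0.4 + 1.7 + 5.25 − 4.2 = 3.15

3.15%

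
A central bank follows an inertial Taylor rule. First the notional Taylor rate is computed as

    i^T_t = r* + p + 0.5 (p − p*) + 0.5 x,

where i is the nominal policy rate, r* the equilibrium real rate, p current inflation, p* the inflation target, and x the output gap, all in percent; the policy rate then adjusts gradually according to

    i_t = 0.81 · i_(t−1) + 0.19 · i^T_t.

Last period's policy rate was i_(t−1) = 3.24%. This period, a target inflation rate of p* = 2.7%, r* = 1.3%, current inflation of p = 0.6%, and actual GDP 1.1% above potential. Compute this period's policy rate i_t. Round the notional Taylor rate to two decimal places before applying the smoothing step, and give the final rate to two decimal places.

Output 1.1% above potential → x = 1.1.
i^T_t = 1.3 + 0.6 + 0.5 × (0.6 − 2.7) + 0.5 × 1.1
   = 1.3 + 0.6 − 1.05 + 0.55 = 1.40
i_t = 0.81 × 3.24 + 0.19 × 1.40 = 2.6244 + 0.266 = 2.89

2.89%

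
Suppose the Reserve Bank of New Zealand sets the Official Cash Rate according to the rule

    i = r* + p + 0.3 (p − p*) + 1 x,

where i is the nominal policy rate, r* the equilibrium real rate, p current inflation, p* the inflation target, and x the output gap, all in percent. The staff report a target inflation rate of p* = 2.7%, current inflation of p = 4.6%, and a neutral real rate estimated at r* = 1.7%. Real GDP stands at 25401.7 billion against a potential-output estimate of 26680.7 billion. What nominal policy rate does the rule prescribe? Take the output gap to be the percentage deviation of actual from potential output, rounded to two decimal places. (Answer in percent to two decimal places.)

Output gap = 100 × (25401.7 − 26680.7) / 26680.7 = -4.79%.
i = 1.70 + 4.60 + 0.3 × (4.60 − 2.70) + 1 × (-4.79)
   = 1.70 + 4.6 + 0.57 − 4.79 = 2.08

2.08%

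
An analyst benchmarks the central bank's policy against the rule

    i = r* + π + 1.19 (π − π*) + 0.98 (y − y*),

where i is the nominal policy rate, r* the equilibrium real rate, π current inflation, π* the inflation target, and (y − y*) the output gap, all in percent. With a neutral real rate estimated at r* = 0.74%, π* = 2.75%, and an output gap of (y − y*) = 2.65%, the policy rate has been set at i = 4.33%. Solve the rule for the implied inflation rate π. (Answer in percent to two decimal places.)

Collecting π: i = r* + (1 + 1.19) π − 1.19 π* + 0.98 (y − y*)
2.19 π = 4.33 − 0.74 + 1.19 × 2.75 − 0.98 × 2.65 = 4.2655
π = 4.2655 / 2.19 = 1.95

1.95%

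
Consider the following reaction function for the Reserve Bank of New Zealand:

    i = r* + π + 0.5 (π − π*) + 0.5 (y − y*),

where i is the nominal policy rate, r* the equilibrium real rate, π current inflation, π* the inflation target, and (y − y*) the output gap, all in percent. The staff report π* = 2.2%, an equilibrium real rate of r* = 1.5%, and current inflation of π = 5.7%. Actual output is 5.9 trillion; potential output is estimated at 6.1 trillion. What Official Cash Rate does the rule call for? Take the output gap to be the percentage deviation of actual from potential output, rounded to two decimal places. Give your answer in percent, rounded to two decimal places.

7.31%

Output gap = 100 × (5.9 − 6.1) / 6.1 = -3.28%.
i = 1.50 + 5.70 + 0.5 × (5.70 − 2.20) + 0.5 × (-3.28)
   = 1.50 + 5.7 + 1.75 − 1.64 = 7.31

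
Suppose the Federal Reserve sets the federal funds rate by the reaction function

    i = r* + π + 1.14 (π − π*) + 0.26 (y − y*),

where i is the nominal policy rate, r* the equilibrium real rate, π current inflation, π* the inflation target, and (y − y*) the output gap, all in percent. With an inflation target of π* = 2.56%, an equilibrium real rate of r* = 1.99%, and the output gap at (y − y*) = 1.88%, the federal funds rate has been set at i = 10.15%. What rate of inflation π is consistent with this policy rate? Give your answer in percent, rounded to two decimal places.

4.95%

Collecting π: i = r* + (1 + 1.14) π − 1.14 π* + 0.26 (y − y*)
2.14 π = 10.15 − 1.99 + 1.14 × 2.56 − 0.26 × 1.88 = 10.5896
π = 10.5896 / 2.14 = 4.95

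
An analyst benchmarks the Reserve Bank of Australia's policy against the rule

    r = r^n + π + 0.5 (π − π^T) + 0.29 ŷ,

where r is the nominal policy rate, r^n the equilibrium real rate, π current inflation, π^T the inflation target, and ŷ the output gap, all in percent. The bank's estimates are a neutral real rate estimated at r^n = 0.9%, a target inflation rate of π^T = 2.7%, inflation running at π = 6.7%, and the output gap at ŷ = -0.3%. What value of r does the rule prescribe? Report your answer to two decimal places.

9.51%

r = 0.9 + 6.7 + 0.5 × (6.7 − 2.7) + 0.29 × (-0.3)
   = 0.9 + 6.7 + 2 − 0.087 = 9.51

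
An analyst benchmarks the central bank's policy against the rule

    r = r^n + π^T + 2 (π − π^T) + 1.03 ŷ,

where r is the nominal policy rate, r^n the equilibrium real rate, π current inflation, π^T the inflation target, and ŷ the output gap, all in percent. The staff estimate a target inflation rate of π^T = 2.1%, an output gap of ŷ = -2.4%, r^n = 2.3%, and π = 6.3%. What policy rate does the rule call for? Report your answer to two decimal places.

10.33%

r = 2.3 + 2.1 + 2 × (6.3 − 2.1) + 1.03 × (-2.4)
   = 2.3 + 2.1 + 8.4 − 2.472 = 10.33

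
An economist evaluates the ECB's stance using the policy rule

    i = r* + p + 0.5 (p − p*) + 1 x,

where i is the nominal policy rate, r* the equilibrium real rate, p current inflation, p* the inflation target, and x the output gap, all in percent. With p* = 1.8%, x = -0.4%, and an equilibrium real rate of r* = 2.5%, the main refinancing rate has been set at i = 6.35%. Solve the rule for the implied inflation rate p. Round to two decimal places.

Collecting p: i = r* + (1 + 0.5) p − 0.5 p* + 1 x
1.5 p = 6.35 − 2.5 + 0.5 × 1.8 − 1 × (-0.4) = 5.15
p = 5.15 / 1.5 = 3.43

3.43%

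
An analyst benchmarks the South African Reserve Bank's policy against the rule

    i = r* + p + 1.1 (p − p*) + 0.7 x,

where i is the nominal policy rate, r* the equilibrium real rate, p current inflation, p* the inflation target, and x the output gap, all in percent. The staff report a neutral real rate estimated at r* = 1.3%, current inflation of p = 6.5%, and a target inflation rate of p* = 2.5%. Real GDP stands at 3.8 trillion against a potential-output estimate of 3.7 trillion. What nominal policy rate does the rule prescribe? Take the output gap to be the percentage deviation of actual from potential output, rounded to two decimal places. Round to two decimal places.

Output gap = 100 × (3.8 − 3.7) / 3.7 = 2.70%.
i = 1.30 + 6.50 + 1.1 × (6.50 − 2.50) + 0.7 × 2.70
   = 1.30 + 6.5 + 4.4 + 1.89 = 14.09

14.09%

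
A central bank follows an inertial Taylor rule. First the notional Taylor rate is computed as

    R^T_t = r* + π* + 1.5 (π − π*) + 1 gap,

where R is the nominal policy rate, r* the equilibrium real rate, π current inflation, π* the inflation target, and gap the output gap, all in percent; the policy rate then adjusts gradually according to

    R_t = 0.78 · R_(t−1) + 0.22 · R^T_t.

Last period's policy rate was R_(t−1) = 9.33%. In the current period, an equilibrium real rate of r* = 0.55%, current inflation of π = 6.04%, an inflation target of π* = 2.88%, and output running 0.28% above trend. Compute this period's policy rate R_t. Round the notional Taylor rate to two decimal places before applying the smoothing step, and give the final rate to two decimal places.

Output 0.28% above potential → gap = 0.28.
R^T_t = 0.55 + 2.88 + 1.5 × (6.04 − 2.88) + 1 × 0.28
   = 0.55 + 2.88 + 4.74 + 0.28 = 8.45
R_t = 0.78 × 9.33 + 0.22 × 8.45 = 7.2774 + 1.859 = 9.14

9.14%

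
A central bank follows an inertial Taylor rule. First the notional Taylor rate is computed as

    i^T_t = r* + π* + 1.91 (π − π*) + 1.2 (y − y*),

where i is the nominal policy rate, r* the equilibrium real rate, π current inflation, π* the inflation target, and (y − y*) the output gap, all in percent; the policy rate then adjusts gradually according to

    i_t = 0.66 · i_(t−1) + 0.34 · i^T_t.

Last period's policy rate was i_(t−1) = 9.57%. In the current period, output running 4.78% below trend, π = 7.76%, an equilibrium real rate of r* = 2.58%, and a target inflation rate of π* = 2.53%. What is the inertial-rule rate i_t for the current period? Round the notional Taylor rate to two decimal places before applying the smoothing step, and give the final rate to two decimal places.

Output 4.78% below potential → (y − y*) = -4.78.
i^T_t = 2.58 + 2.53 + 1.91 × (7.76 − 2.53) + 1.2 × (-4.78)
   = 2.58 + 2.53 + 9.9893 − 5.736 = 9.36
i_t = 0.66 × 9.57 + 0.34 × 9.36 = 6.3162 + 3.1824 = 9.50

9.50%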